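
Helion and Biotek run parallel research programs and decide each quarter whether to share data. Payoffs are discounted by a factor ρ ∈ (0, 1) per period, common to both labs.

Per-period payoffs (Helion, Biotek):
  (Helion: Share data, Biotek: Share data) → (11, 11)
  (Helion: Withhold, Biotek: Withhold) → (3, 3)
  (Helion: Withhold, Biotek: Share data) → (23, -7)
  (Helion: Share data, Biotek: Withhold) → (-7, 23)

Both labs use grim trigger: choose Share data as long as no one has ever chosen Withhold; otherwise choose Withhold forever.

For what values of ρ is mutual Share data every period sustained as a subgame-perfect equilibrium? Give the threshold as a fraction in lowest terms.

3/5

11/(1−ρ) ≥ 23 + 3ρ/(1−ρ)
11 ≥ 23 − 20ρ
ρ ≥ 12/20 = 3/5.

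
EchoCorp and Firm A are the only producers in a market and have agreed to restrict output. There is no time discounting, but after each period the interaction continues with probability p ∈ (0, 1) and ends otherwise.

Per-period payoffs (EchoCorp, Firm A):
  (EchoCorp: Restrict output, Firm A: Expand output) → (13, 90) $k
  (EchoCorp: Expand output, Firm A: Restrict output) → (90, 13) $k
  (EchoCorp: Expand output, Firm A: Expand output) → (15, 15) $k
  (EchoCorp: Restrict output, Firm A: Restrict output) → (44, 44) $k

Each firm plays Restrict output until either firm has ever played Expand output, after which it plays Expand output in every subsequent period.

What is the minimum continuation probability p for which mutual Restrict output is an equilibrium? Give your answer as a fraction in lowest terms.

46/75

Expected cooperation value is 44 + p·44 + p²·44 + … = 44/(1−p); deviation gives 90 + p·15/(1−p).
44 ≥ 90(1−p) + 15p ⇒ 75p ≥ 46 ⇒ p ≥ 46/75.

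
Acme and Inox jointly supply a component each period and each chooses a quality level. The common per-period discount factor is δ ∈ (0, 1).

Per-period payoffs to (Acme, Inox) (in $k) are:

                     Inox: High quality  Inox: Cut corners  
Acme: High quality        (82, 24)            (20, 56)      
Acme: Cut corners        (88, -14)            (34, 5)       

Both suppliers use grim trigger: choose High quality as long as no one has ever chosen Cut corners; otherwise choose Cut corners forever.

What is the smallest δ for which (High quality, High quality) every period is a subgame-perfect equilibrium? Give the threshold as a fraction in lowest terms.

32/51

Acme: cooperation gives 82 each period; deviation gives 88 once then 34 forever.
  82/(1−δ) ≥ 88 + 34δ/(1−δ) ⇒ δ ≥ 6/54 = 1/9.
Inox: cooperation gives 24 each period; deviation gives 56 once then 5 forever.
  δ ≥ 32/51.
Both must hold, so the binding constraint is Inox's: δ ≥ 32/51.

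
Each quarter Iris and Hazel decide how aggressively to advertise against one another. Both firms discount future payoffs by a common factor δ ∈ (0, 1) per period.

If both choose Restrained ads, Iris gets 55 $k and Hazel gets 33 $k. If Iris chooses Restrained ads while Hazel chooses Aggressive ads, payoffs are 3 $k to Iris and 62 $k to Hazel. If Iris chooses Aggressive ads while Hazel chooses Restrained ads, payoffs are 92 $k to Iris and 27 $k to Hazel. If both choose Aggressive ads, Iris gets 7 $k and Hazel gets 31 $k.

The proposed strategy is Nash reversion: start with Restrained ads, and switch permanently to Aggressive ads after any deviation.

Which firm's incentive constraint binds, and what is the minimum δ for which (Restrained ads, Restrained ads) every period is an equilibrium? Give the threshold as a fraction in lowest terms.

Hazel; δ ≥ 29/31

Iris's threshold: (92−55)/(92−7) = 37/85.
Hazel's threshold: (62−33)/(62−31) = 29/31.
37/85 < 29/31, so Hazel binds and δ* = 29/31.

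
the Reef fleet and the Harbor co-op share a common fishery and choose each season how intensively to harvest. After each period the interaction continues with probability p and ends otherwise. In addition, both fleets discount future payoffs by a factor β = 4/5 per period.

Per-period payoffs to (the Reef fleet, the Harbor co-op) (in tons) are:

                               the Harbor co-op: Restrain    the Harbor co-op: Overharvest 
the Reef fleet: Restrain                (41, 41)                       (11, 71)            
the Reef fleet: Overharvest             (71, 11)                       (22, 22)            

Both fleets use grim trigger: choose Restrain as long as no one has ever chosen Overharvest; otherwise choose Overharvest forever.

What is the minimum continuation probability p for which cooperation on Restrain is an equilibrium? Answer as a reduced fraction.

75/98

With continuation probability p and discount β, the effective per-period discount factor is βp.
Grim-trigger IC: βp ≥ (71−41)/(71−22) = 30/49.
So p ≥ (30/49)/(4/5) = 75/98.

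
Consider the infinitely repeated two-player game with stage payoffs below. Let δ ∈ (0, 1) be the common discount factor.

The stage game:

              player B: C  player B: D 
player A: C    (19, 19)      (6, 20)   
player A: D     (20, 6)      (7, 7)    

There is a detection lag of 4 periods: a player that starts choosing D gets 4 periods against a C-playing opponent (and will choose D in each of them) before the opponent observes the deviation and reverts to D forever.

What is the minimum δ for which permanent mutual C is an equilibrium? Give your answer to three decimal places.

0.527

Deviating for the 4 undetected periods gains 20−19 = 1 per period over cooperation, then loses 19−7 = 12 per period forever once punishment starts.
Gain: 1(1 + δ + … + δ^3); loss: 12·δ^4/(1−δ).
No profitable deviation ⇔ 1(1−δ^4) ≤ 12·δ^4, i.e. δ^4 ≥ 1/(1+12) = 1/13.
Hence δ ≥ (1/13)^(1/4) ≈ 0.527.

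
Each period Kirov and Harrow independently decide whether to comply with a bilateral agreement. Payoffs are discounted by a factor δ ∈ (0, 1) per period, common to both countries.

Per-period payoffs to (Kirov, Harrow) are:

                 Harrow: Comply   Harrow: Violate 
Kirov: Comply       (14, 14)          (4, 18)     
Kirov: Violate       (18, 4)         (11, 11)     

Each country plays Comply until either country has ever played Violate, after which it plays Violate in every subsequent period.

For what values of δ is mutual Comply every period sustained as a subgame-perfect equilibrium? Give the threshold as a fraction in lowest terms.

14/(1−δ) ≥ 18 + 11δ/(1−δ)
14 ≥ 18 − 7δ
δ ≥ 4/7.

4/7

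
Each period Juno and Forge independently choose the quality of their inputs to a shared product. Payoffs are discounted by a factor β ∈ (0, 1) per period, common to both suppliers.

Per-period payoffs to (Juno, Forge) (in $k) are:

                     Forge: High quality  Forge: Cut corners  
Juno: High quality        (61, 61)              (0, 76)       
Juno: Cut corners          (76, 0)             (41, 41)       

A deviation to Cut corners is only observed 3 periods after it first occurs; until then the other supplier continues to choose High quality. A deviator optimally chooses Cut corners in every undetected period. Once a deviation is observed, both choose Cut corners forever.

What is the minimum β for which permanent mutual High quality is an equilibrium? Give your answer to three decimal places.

0.754

The best deviation is to choose Cut corners for all 3 undetected periods, earning 76 each, then 41 forever once detected.
Deviation value: 76(1−β^3)/(1−β) + 41β^3/(1−β); cooperation value: 61/(1−β).
IC: 61 ≥ 76(1−β^3) + 41β^3 = 76 − 35β^3.
So β^3 ≥ 15/35 = 3/7, giving β ≥ (3/7)^(1/3) ≈ 0.754.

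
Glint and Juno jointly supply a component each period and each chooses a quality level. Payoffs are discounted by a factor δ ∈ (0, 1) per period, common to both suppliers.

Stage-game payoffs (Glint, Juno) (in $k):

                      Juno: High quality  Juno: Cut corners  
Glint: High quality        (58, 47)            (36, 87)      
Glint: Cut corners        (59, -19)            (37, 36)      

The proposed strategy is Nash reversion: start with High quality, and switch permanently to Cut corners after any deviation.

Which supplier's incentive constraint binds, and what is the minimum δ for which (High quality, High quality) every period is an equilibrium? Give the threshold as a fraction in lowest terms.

For Glint: deviation gain 59−58 = 1, per-period punishment loss 58−37 = 21. IC gives δ ≥ 1/22.
For Juno: gain 40, loss 11 per period, so δ ≥ 40/51.
The tighter constraint is Juno's, so cooperation needs δ ≥ 40/51.

Juno; δ ≥ 40/51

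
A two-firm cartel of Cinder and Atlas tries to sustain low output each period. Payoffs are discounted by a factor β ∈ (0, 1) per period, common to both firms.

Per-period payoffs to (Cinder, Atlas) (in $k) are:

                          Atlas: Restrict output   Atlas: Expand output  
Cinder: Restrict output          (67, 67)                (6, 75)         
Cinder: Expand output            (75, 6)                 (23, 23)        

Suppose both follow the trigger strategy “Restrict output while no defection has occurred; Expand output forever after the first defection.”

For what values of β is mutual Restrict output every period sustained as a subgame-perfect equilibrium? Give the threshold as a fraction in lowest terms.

2/13

One-period gain from deviating is 75 − 67 = 8. The loss is 67 − 23 = 44 in every subsequent period, with present value 44·β/(1−β).
Deviation is unprofitable when 44·β/(1−β) ≥ 8, i.e. β/(1−β) ≥ 2/11.
Equivalently β ≥ 8/(8+44) = 2/13.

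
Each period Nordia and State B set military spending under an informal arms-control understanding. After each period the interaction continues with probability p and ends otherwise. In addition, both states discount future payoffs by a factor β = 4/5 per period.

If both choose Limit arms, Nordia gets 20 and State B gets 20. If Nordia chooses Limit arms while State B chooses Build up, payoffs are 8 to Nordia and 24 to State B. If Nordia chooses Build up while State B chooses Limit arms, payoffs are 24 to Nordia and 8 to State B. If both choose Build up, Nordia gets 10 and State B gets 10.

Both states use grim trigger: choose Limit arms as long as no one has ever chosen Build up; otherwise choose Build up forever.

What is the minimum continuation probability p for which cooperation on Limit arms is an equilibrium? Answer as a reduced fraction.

With continuation probability p and discount β, the effective per-period discount factor is βp.
Grim-trigger IC: βp ≥ (24−20)/(24−10) = 2/7.
So p ≥ (2/7)/(4/5) = 5/14.

5/14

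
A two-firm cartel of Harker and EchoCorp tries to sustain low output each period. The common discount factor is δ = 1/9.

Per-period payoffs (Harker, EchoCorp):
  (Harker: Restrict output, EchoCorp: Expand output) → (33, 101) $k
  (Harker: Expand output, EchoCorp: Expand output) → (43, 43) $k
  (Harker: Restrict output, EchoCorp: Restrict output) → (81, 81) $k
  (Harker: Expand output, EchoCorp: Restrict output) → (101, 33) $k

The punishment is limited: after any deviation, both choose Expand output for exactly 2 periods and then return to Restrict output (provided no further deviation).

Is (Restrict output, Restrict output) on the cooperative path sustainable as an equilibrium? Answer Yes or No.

No

A one-shot deviation gives 101 now, then 43 for 2 periods, then back to 81.
Gain from deviating: (101−81) today; loss: (81−43) in each of the next 2 periods.
No-deviation condition: (81−43)(δ+…+δ^2) ≥ 101−81, i.e. δ+…+δ^2 ≥ 10/19.
At δ = 1/9: δ+…+δ^2 = 0.1235 < 0.5263.
So cooperation is not sustainable.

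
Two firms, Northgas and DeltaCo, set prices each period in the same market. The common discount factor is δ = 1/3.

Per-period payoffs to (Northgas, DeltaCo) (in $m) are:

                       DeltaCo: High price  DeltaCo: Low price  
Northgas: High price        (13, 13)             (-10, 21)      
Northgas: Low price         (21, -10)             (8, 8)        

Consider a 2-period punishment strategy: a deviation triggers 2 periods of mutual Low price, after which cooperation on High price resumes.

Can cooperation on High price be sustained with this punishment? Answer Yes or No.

No

IC: δ+…+δ^2 ≥ (21−13)/(13−8) = 8/5.
At δ = 1/3: partial sum = 0.4444 < 1.6000. Cooperation not sustainable.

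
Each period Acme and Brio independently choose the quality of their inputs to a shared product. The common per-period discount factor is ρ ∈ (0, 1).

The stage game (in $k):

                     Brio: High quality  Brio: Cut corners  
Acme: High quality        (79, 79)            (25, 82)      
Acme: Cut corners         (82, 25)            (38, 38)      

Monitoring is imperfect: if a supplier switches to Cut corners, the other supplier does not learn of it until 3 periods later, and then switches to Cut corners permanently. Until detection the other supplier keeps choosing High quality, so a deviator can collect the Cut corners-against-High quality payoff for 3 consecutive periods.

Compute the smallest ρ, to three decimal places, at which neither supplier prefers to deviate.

0.409

The best deviation is to choose Cut corners for all 3 undetected periods, earning 82 each, then 38 forever once detected.
Deviation value: 82(1−ρ^3)/(1−ρ) + 38ρ^3/(1−ρ); cooperation value: 79/(1−ρ).
IC: 79 ≥ 82(1−ρ^3) + 38ρ^3 = 82 − 44ρ^3.
So ρ^3 ≥ 3/44, giving ρ ≥ (3/44)^(1/3) ≈ 0.409.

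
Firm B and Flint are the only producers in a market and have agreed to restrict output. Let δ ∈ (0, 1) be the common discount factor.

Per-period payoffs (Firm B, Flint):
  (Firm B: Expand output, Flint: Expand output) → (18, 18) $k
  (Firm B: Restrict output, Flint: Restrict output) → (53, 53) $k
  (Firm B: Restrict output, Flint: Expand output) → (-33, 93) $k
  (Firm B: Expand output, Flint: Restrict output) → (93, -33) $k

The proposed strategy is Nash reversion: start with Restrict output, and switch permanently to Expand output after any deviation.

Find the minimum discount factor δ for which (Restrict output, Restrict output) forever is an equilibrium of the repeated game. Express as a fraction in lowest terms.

8/15

Under grim trigger the critical discount factor is (T−C)/(T−P) with T = 93, C = 53, P = 18.
δ* = (93−53)/(93−18) = 40/75 = 8/15.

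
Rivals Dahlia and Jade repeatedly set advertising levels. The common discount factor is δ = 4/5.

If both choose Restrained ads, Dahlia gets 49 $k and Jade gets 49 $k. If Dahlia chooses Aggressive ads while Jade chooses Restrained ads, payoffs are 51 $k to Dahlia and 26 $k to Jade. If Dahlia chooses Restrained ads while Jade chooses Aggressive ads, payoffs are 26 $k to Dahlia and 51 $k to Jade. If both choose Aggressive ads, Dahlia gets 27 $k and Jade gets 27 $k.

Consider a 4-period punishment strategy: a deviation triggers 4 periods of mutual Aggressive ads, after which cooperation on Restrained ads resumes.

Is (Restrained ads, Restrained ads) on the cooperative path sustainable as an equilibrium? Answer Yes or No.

Yes

Comparing payoff streams over the 5 periods until play realigns: cooperate → 49(1+δ+…+δ^4); deviate → 51 + 27(δ+…+δ^4).
Cooperation is sustained iff (49−27)(δ+…+δ^4) ≥ 51−49.
δ+…+δ^4 = 4/5·(1−(4/5)^4)/(1−4/5) = 2.3616, and (51−49)/(49−27) = 0.0909.
2.3616 ≥ 0.0909, so cooperation is sustainable.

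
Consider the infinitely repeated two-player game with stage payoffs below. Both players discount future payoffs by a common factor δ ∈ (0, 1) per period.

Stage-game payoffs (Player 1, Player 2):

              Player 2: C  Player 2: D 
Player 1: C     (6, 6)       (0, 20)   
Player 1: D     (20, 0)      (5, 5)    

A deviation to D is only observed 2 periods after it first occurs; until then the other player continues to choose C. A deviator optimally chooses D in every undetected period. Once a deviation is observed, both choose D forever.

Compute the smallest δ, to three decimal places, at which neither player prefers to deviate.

0.966

A deviator earns 20 for 2 periods, then 5 forever; cooperating earns 6 forever. Multiplying the IC by (1−δ):
6 ≥ 20(1−δ^2) + 5δ^2, so 15·δ^2 ≥ 14 and δ^2 ≥ 14/15.
δ ≥ (14/15)^(1/2) ≈ 0.966.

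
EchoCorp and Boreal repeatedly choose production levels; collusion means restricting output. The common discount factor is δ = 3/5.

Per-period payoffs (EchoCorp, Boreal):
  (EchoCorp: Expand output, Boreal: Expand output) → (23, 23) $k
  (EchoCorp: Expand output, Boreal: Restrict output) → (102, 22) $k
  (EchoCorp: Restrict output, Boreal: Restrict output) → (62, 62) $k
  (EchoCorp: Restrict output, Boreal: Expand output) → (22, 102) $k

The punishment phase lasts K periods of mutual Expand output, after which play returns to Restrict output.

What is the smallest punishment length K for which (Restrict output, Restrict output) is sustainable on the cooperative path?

3

No profitable deviation requires (62−23)(δ+…+δ^K) ≥ 102−62, i.e. δ+…+δ^K ≥ 40/39 ≈ 1.0256.
With δ = 3/5, the partial sums are K=1: 0.6000, K=2: 0.9600, K=3: 1.1760.
K = 3 is the first length at which the sum reaches 1.0256.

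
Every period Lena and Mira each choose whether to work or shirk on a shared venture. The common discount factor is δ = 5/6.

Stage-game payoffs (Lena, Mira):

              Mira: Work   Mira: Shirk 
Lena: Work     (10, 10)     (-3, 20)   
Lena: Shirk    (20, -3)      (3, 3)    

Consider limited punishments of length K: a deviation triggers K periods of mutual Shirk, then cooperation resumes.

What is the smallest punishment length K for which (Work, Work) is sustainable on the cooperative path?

2

No profitable deviation requires (10−3)(δ+…+δ^K) ≥ 20−10, i.e. δ+…+δ^K ≥ 10/7 ≈ 1.4286.
With δ = 5/6, the partial sums are K=1: 0.8333, K=2: 1.5278.
K = 2 is the first length at which the sum reaches 1.4286.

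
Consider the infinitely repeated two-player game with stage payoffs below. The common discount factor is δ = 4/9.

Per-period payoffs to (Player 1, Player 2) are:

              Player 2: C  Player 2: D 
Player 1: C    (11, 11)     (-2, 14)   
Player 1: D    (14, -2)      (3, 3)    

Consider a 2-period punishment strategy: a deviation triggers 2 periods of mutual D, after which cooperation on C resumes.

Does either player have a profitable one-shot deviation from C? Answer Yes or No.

No

IC: δ+…+δ^2 ≥ (14−11)/(11−3) = 3/8.
At δ = 4/9: partial sum = 0.6420 ≥ 0.3750. Cooperation sustainable.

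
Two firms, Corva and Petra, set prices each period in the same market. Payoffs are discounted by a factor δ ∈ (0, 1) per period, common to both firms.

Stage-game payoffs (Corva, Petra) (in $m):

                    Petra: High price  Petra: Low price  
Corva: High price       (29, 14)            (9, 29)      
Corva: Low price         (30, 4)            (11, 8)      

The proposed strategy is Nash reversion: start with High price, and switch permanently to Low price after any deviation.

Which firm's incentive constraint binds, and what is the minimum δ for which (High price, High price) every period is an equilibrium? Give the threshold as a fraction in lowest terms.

Petra; δ ≥ 5/7

Corva's threshold: (30−29)/(30−11) = 1/19.
Petra's threshold: (29−14)/(29−8) = 5/7.
1/19 < 5/7, so Petra binds and δ* = 5/7.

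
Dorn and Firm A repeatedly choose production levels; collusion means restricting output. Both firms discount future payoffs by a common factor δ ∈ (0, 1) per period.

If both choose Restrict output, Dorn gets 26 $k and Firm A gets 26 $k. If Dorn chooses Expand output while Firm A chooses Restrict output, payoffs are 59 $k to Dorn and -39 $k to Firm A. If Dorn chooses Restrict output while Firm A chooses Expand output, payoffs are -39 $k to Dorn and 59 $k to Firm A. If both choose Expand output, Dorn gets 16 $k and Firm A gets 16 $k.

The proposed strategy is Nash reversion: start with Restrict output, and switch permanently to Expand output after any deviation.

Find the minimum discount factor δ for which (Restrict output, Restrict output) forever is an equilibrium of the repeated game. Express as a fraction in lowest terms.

33/43

One-period gain from deviating is 59 − 26 = 33. The loss is 26 − 16 = 10 in every subsequent period, with present value 10·δ/(1−δ).
Deviation is unprofitable when 10·δ/(1−δ) ≥ 33, i.e. δ/(1−δ) ≥ 33/10.
Equivalently δ ≥ 33/(33+10) = 33/43.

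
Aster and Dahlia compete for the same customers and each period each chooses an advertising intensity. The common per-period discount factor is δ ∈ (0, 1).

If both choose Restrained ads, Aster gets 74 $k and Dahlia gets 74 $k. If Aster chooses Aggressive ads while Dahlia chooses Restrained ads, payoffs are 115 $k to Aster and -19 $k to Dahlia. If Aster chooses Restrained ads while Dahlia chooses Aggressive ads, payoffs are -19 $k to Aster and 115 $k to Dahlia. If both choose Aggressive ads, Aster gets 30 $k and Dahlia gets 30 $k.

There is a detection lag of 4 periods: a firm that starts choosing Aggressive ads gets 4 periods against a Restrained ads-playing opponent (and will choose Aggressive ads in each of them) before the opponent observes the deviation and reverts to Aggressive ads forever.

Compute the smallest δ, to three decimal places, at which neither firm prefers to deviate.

0.833

The best deviation is to choose Aggressive ads for all 4 undetected periods, earning 115 each, then 30 forever once detected.
Deviation value: 115(1−δ^4)/(1−δ) + 30δ^4/(1−δ); cooperation value: 74/(1−δ).
IC: 74 ≥ 115(1−δ^4) + 30δ^4 = 115 − 85δ^4.
So δ^4 ≥ 41/85, giving δ ≥ (41/85)^(1/4) ≈ 0.833.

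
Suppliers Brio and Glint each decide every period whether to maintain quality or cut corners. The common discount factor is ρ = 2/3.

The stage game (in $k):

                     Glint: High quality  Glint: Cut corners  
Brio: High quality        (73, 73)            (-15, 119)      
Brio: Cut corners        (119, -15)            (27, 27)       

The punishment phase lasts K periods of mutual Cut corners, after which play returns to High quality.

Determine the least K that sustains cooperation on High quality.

No profitable deviation requires (73−27)(ρ+…+ρ^K) ≥ 119−73, i.e. ρ+…+ρ^K ≥ 1 ≈ 1.0000.
With ρ = 2/3, the partial sums are K=1: 0.6667, K=2: 1.1111.
K = 2 is the first length at which the sum reaches 1.0000.

2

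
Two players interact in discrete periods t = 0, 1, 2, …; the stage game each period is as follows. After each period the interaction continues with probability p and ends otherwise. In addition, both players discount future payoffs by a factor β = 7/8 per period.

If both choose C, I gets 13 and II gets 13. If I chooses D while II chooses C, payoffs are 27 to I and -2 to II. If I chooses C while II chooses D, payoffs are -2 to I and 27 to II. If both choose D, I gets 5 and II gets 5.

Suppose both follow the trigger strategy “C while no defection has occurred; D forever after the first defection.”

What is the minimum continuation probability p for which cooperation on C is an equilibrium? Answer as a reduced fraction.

Expected continuation weight on next period's payoff is β·p = 7/8·p, which plays the role of the discount factor.
Cooperation requires 7/8·p ≥ (27−13)/(27−5) = 7/11, hence p ≥ 8/11.

8/11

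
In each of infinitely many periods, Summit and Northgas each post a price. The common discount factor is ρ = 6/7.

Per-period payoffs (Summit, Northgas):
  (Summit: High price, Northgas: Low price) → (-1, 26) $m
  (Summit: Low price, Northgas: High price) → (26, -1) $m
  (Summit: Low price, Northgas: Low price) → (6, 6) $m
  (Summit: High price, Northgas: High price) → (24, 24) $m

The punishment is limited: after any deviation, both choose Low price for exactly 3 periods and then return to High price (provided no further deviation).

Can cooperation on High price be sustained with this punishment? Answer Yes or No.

Yes

IC: ρ+…+ρ^3 ≥ (26−24)/(24−6) = 1/9.
At ρ = 6/7: partial sum = 2.2216 ≥ 0.1111. Cooperation sustainable.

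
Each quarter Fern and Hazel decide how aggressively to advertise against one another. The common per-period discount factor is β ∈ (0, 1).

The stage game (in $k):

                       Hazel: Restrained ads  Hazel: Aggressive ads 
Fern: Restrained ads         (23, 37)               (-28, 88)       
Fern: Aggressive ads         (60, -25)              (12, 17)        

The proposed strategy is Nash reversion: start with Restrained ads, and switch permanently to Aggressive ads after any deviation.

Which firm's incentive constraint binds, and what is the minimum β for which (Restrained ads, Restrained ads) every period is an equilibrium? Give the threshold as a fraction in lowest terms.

Fern's threshold: (60−23)/(60−12) = 37/48.
Hazel's threshold: (88−37)/(88−17) = 51/71.
37/48 > 51/71, so Fern binds and β* = 37/48.

Fern; β ≥ 37/48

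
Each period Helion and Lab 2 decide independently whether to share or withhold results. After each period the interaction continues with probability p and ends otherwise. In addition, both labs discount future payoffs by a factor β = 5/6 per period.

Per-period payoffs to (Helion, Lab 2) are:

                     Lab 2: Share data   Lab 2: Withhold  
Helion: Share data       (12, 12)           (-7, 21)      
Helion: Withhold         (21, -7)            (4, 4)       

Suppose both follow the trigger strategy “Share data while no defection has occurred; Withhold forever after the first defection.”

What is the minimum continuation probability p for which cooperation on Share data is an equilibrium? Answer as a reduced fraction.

54/85

Expected continuation weight on next period's payoff is β·p = 5/6·p, which plays the role of the discount factor.
Cooperation requires 5/6·p ≥ (21−12)/(21−4) = 9/17, hence p ≥ 54/85.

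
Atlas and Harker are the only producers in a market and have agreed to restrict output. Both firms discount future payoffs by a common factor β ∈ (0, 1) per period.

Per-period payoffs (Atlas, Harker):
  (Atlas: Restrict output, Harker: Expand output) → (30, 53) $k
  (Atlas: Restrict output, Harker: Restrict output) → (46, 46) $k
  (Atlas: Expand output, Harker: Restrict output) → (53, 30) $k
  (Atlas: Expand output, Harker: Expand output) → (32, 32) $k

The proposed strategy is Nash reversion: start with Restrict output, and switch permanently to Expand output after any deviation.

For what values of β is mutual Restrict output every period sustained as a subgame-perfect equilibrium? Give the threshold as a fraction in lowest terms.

46/(1−β) ≥ 53 + 32β/(1−β)
46 ≥ 53 − 21β
β ≥ 7/21 = 1/3.

1/3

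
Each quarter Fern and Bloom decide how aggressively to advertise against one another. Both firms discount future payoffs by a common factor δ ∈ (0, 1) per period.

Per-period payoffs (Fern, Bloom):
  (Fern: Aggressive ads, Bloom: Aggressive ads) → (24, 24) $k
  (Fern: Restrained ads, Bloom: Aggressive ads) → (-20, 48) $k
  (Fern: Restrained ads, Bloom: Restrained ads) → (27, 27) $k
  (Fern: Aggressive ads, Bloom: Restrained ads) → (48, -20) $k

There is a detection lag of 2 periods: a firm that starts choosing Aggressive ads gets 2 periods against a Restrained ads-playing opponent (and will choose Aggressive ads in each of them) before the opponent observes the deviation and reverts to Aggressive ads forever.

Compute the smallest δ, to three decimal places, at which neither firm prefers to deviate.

0.935

Deviating for the 2 undetected periods gains 48−27 = 21 per period over cooperation, then loses 27−24 = 3 per period forever once punishment starts.
Gain: 21(1 + δ + … + δ^1); loss: 3·δ^2/(1−δ).
No profitable deviation ⇔ 21(1−δ^2) ≤ 3·δ^2, i.e. δ^2 ≥ 21/(21+3) = 7/8.
Hence δ ≥ (7/8)^(1/2) ≈ 0.935.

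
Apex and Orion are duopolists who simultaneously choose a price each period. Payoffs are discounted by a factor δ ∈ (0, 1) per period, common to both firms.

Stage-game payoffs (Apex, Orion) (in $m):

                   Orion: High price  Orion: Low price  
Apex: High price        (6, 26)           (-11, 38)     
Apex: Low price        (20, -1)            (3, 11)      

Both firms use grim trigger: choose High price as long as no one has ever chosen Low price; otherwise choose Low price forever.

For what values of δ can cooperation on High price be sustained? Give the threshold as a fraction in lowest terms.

Apex: cooperation gives 6 each period; deviation gives 20 once then 3 forever.
  6/(1−δ) ≥ 20 + 3δ/(1−δ) ⇒ δ ≥ 14/17.
Orion: cooperation gives 26 each period; deviation gives 38 once then 11 forever.
  δ ≥ 12/27 = 4/9.
Both must hold, so the binding constraint is Apex's: δ ≥ 14/17.

14/17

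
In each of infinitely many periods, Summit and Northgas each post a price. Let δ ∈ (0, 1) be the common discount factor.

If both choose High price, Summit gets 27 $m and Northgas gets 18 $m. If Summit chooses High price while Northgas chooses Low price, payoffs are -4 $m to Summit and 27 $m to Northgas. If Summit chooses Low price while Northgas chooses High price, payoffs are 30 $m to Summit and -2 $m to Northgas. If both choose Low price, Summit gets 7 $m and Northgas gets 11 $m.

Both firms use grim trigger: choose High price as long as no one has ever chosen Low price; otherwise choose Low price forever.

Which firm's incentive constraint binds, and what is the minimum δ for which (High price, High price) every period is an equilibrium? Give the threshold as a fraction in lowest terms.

Summit's threshold: (30−27)/(30−7) = 3/23.
Northgas's threshold: (27−18)/(27−11) = 9/16.
3/23 < 9/16, so Northgas binds and δ* = 9/16.

Northgas; δ ≥ 9/16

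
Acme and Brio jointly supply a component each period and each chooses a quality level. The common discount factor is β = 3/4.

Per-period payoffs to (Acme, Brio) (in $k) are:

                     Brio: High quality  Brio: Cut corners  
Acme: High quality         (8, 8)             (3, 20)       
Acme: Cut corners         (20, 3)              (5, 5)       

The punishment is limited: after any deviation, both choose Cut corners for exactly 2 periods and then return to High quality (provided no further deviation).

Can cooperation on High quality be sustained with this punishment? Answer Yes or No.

A one-shot deviation gives 20 now, then 5 for 2 periods, then back to 8.
Gain from deviating: (20−8) today; loss: (8−5) in each of the next 2 periods.
No-deviation condition: (8−5)(β+…+β^2) ≥ 20−8, i.e. β+…+β^2 ≥ 4.
At β = 3/4: β+…+β^2 = 1.3125 < 4.0000.
So cooperation is not sustainable.

No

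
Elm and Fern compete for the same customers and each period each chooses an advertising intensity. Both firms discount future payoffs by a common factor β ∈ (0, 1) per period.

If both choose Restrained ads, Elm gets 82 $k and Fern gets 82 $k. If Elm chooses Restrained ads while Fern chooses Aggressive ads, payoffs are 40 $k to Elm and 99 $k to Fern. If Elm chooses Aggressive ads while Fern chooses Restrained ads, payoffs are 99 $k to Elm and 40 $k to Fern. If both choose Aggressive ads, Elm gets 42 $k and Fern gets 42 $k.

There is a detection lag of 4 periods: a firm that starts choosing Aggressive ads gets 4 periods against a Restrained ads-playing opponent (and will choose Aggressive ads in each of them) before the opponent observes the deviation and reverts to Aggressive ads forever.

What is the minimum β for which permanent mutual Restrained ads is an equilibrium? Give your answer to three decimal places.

The best deviation is to choose Aggressive ads for all 4 undetected periods, earning 99 each, then 42 forever once detected.
Deviation value: 99(1−β^4)/(1−β) + 42β^4/(1−β); cooperation value: 82/(1−β).
IC: 82 ≥ 99(1−β^4) + 42β^4 = 99 − 57β^4.
So β^4 ≥ 17/57, giving β ≥ (17/57)^(1/4) ≈ 0.739.

0.739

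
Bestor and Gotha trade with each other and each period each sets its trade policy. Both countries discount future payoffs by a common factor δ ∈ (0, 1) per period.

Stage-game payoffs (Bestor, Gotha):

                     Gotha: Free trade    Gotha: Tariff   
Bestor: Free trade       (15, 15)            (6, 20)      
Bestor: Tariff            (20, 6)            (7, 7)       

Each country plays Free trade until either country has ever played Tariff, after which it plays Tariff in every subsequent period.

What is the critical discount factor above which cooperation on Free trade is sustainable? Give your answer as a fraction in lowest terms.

5/13

Cooperation forever yields 15 each period: 15/(1−δ).
Deviating yields 20 once, then 7 forever: 20 + 7δ/(1−δ).
No profitable deviation requires 15/(1−δ) ≥ 20 + 7δ/(1−δ).
Multiplying by (1−δ): 15 ≥ 20(1−δ) + 7δ = 20 − 13δ.
So 13δ ≥ 5, i.e. δ ≥ 5/13.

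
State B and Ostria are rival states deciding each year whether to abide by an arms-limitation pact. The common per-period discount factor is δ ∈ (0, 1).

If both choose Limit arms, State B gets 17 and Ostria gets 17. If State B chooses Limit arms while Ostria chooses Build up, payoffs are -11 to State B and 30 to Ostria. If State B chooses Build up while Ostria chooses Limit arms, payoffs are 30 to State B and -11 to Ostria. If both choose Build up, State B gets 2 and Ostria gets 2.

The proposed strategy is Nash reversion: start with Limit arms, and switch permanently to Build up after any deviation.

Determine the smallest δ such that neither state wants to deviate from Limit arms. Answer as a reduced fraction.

13/28

17/(1−δ) ≥ 30 + 2δ/(1−δ)
17 ≥ 30 − 28δ
δ ≥ 13/28.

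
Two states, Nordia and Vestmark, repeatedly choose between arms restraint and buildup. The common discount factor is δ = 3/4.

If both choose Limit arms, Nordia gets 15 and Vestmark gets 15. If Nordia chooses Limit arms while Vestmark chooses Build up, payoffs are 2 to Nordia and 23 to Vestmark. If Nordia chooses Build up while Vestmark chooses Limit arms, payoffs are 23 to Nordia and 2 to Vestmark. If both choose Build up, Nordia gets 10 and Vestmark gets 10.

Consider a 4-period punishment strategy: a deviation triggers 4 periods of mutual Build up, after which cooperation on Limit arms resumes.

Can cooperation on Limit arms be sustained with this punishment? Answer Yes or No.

Yes

Comparing payoff streams over the 5 periods until play realigns: cooperate → 15(1+δ+…+δ^4); deviate → 23 + 10(δ+…+δ^4).
Cooperation is sustained iff (15−10)(δ+…+δ^4) ≥ 23−15.
δ+…+δ^4 = 3/4·(1−(3/4)^4)/(1−3/4) = 2.0508, and (23−15)/(15−10) = 1.6000.
2.0508 ≥ 1.6000, so cooperation is sustainable.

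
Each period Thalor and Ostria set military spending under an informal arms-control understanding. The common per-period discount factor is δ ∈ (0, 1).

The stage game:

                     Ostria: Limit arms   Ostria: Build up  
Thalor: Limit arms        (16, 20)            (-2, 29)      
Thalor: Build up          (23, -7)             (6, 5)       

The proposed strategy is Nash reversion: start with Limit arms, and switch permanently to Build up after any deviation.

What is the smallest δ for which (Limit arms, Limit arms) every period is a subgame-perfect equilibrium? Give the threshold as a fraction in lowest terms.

7/17

Thalor's threshold: (23−16)/(23−6) = 7/17.
Ostria's threshold: (29−20)/(29−5) = 3/8.
7/17 > 3/8, so Thalor binds and δ* = 7/17.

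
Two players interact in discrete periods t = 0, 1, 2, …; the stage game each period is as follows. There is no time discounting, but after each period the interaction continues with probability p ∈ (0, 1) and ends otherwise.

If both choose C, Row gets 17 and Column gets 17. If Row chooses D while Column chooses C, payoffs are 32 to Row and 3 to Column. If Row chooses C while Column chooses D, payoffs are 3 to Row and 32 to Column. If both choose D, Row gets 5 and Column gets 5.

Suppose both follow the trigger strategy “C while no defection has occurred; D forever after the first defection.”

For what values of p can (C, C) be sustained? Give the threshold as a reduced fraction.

With no time discounting, the continuation probability p plays the role of the discount factor.
Grim-trigger IC: 17/(1−p) ≥ 32 + 5p/(1−p) ⇒ p ≥ (32−17)/(32−5) = 5/9.

5/9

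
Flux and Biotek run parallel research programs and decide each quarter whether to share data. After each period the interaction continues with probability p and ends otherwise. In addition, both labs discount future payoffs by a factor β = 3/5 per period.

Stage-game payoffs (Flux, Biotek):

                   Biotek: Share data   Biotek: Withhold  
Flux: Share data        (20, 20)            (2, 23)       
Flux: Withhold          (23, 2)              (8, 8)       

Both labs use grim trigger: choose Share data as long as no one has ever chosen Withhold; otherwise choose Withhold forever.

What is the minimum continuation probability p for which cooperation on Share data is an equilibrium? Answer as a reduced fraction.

Expected continuation weight on next period's payoff is β·p = 3/5·p, which plays the role of the discount factor.
Cooperation requires 3/5·p ≥ (23−20)/(23−8) = 1/5, hence p ≥ 1/3.

1/3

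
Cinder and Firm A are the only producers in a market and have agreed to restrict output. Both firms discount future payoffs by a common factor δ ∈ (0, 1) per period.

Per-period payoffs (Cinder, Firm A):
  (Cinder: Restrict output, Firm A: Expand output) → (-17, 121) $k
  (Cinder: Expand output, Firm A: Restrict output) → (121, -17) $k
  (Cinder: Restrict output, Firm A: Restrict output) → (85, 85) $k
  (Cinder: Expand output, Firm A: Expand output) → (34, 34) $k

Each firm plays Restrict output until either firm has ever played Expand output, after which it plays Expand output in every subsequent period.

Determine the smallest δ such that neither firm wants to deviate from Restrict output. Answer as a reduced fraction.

85/(1−δ) ≥ 121 + 34δ/(1−δ)
85 ≥ 121 − 87δ
δ ≥ 36/87 = 12/29.

12/29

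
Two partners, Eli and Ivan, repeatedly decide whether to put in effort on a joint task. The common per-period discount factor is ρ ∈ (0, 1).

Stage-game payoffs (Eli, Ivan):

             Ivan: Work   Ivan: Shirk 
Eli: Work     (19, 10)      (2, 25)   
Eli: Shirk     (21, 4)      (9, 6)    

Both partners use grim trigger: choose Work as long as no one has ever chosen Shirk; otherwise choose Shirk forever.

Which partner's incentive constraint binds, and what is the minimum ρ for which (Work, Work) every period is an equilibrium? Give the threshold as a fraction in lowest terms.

Ivan; ρ ≥ 15/19

For Eli: deviation gain 21−19 = 2, per-period punishment loss 19−9 = 10. IC gives ρ ≥ 2/12 = 1/6.
For Ivan: gain 15, loss 4 per period, so ρ ≥ 15/19.
The tighter constraint is Ivan's, so cooperation needs ρ ≥ 15/19.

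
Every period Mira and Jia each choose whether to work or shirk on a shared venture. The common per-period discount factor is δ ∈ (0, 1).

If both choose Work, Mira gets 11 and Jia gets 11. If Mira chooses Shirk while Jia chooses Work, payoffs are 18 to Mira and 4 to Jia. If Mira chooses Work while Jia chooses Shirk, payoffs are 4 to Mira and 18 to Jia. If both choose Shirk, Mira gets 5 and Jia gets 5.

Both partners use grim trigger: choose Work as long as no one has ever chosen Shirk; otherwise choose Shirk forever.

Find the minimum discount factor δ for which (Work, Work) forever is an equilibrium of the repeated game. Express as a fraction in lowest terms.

One-period gain from deviating is 18 − 11 = 7. The loss is 11 − 5 = 6 in every subsequent period, with present value 6·δ/(1−δ).
Deviation is unprofitable when 6·δ/(1−δ) ≥ 7, i.e. δ/(1−δ) ≥ 7/6.
Equivalently δ ≥ 7/(7+6) = 7/13.

7/13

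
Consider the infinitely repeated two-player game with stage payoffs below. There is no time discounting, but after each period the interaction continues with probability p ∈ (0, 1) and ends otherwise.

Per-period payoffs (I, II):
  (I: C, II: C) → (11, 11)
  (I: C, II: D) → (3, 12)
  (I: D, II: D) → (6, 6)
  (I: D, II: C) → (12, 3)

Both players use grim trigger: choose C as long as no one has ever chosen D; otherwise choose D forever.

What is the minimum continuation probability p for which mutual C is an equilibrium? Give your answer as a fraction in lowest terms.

Expected cooperation value is 11 + p·11 + p²·11 + … = 11/(1−p); deviation gives 12 + p·6/(1−p).
11 ≥ 12(1−p) + 6p ⇒ 6p ≥ 1 ⇒ p ≥ 1/6.

1/6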